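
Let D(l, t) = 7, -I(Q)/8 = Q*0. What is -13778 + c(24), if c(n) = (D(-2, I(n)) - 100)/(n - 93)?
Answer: -316863/23 ≈ -13777.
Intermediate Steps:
I(Q) = 0 (I(Q) = -8*Q*0 = -8*0 = 0)
c(n) = -93/(-93 + n) (c(n) = (7 - 100)/(n - 93) = -93/(-93 + n))
-13778 + c(24) = -13778 - 93/(-93 + 24) = -13778 - 93/(-69) = -13778 - 93*(-1/69) = -13778 + 31/23 = -316863/23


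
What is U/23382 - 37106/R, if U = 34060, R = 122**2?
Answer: -90165863/87004422 ≈ -1.0363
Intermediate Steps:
R = 14884
U/23382 - 37106/R = 34060/23382 - 37106/14884 = 34060*(1/23382) - 37106*1/14884 = 17030/11691 - 18553/7442 = -90165863/87004422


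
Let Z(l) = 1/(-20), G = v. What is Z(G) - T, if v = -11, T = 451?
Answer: -9021/20 ≈ -451.05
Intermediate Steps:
G = -11
Z(l) = -1/20
Z(G) - T = -1/20 - 1*451 = -1/20 - 451 = -9021/20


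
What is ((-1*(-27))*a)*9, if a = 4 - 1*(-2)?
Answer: 1458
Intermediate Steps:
a = 6 (a = 4 + 2 = 6)
((-1*(-27))*a)*9 = (-1*(-27)*6)*9 = (27*6)*9 = 162*9 = 1458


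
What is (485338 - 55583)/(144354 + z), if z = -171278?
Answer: -429755/26924 ≈ -15.962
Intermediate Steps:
(485338 - 55583)/(144354 + z) = (485338 - 55583)/(144354 - 171278) = 429755/(-26924) = 429755*(-1/26924) = -429755/26924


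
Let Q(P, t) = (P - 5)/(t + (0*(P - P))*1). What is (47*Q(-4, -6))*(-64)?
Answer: -4512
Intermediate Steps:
Q(P, t) = (-5 + P)/t (Q(P, t) = (-5 + P)/(t + (0*0)*1) = (-5 + P)/(t + 0*1) = (-5 + P)/(t + 0) = (-5 + P)/t)
(47*Q(-4, -6))*(-64) = (47*((-5 - 4)/(-6)))*(-64) = (47*(-⅙*(-9)))*(-64) = (47*(3/2))*(-64) = (141/2)*(-64) = -4512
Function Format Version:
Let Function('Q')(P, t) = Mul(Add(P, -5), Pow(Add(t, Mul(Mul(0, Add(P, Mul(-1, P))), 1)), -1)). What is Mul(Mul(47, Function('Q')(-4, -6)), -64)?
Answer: -4512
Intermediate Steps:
Function('Q')(P, t) = Mul(Pow(t, -1), Add(-5, P)) (Function('Q')(P, t) = Mul(Add(-5, P), Pow(Add(t, Mul(Mul(0, 0), 1)), -1)) = Mul(Add(-5, P), Pow(Add(t, Mul(0, 1)), -1)) = Mul(Add(-5, P), Pow(Add(t, 0), -1)) = Mul(Add(-5, P), Pow(t, -1)) = Mul(Pow(t, -1), Add(-5, P)))
Mul(Mul(47, Function('Q')(-4, -6)), -64) = Mul(Mul(47, Mul(Pow(-6, -1), Add(-5, -4))), -64) = Mul(Mul(47, Mul(Rational(-1, 6), -9)), -64) = Mul(Mul(47, Rational(3, 2)), -64) = Mul(Rational(141, 2), -64) = -4512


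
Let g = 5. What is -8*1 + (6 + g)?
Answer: 3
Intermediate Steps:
-8*1 + (6 + g) = -8*1 + (6 + 5) = -8 + 11 = 3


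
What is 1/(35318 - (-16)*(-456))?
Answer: 1/28022 ≈ 3.5686e-5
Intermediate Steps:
1/(35318 - (-16)*(-456)) = 1/(35318 - 1*7296) = 1/(35318 - 7296) = 1/28022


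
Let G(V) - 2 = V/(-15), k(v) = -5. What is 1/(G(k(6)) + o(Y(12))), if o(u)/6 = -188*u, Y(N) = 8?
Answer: -3/27065 ≈ -0.00011084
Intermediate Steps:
o(u) = -1128*u (o(u) = 6*(-188*u) = -1128*u)
G(V) = 2 - V/15 (G(V) = 2 + V/(-15) = 2 + V*(-1/15) = 2 - V/15)
1/(G(k(6)) + o(Y(12))) = 1/((2 - 1/15*(-5)) - 1128*8) = 1/((2 + 1/3) - 9024) = 1/(7/3 - 9024) = 1/(-27065/3) = -3/27065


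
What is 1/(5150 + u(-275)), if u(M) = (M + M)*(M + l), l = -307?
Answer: 1/325250 ≈ 3.0746e-6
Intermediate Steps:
u(M) = 2*M*(-307 + M) (u(M) = (M + M)*(M - 307) = (2*M)*(-307 + M) = 2*M*(-307 + M))
1/(5150 + u(-275)) = 1/(5150 + 2*(-275)*(-307 - 275)) = 1/(5150 + 2*(-275)*(-582)) = 1/(5150 + 320100) = 1/325250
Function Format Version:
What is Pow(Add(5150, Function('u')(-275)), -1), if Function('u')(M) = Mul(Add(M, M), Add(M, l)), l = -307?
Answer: Rational(1, 325250) ≈ 3.0746e-6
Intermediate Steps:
Function('u')(M) = Mul(2, M, Add(-307, M)) (Function('u')(M) = Mul(Add(M, M), Add(M, -307)) = Mul(Mul(2, M), Add(-307, M)) = Mul(2, M, Add(-307, M)))
Pow(Add(5150, Function('u')(-275)), -1) = Pow(Add(5150, Mul(2, -275, Add(-307, -275))), -1) = Pow(Add(5150, Mul(2, -275, -582)), -1) = Pow(Add(5150, 320100), -1) = Pow(325250, -1) = Rational(1, 325250)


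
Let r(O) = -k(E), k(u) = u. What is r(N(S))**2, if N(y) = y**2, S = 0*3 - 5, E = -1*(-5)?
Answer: 25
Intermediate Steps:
E = 5
S = -5 (S = 0 - 5 = -5)
r(O) = -5 (r(O) = -1*5 = -5)
r(N(S))**2 = (-5)**2 = 25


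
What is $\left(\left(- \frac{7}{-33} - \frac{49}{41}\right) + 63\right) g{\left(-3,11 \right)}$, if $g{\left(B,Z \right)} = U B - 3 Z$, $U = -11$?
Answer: $0$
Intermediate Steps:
$g{\left(B,Z \right)} = - 11 B - 3 Z$
$\left(\left(- \frac{7}{-33} - \frac{49}{41}\right) + 63\right) g{\left(-3,11 \right)} = \left(\left(- \frac{7}{-33} - \frac{49}{41}\right) + 63\right) \left(\left(-11\right) \left(-3\right) - 33\right) = \left(\left(\left(-7\right) \left(- \frac{1}{33}\right) - \frac{49}{41}\right) + 63\right) \left(33 - 33\right) = \left(\left(\frac{7}{33} - \frac{49}{41}\right) + 63\right) 0 = \left(- \frac{1330}{1353} + 63\right) 0 = \frac{83909}{1353} \cdot 0 = 0$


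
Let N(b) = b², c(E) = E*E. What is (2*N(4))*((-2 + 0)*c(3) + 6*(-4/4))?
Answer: -768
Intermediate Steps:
c(E) = E²
(2*N(4))*((-2 + 0)*c(3) + 6*(-4/4)) = (2*4²)*((-2 + 0)*3² + 6*(-4/4)) = (2*16)*(-2*9 + 6*(-4*¼)) = 32*(-18 + 6*(-1)) = 32*(-18 - 6) = 32*(-24) = -768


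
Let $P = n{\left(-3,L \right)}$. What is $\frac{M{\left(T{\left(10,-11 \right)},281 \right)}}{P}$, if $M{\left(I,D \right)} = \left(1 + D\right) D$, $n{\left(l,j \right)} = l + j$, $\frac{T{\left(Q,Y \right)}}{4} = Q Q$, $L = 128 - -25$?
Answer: $\frac{13207}{25} \approx 528.28$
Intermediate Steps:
$L = 153$ ($L = 128 + 25 = 153$)
$T{\left(Q,Y \right)} = 4 Q^{2}$ ($T{\left(Q,Y \right)} = 4 Q Q = 4 Q^{2}$)
$n{\left(l,j \right)} = j + l$
$P = 150$ ($P = 153 - 3 = 150$)
$M{\left(I,D \right)} = D \left(1 + D\right)$
$\frac{M{\left(T{\left(10,-11 \right)},281 \right)}}{P} = \frac{281 \left(1 + 281\right)}{150} = 281 \cdot 282 \cdot \frac{1}{150} = 79242 \cdot \frac{1}{150} = \frac{13207}{25}$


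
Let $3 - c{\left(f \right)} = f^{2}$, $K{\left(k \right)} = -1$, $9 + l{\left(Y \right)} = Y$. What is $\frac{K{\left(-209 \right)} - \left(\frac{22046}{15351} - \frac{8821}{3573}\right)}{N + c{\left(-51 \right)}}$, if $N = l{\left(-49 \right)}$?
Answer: $- \frac{298615}{24279878448} \approx -1.2299 \cdot 10^{-5}$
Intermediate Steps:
$l{\left(Y \right)} = -9 + Y$
$N = -58$ ($N = -9 - 49 = -58$)
$c{\left(f \right)} = 3 - f^{2}$
$\frac{K{\left(-209 \right)} - \left(\frac{22046}{15351} - \frac{8821}{3573}\right)}{N + c{\left(-51 \right)}} = \frac{-1 - \left(\frac{22046}{15351} - \frac{8821}{3573}\right)}{-58 + \left(3 - \left(-51\right)^{2}\right)} = \frac{-1 - \left(22046 \cdot \frac{1}{15351} - \frac{8821}{3573}\right)}{-58 + \left(3 - 2601\right)} = \frac{-1 - \left(\frac{22046}{15351} - \frac{8821}{3573}\right)}{-58 + \left(3 - 2601\right)} = \frac{-1 - - \frac{18880271}{18283041}}{-58 - 2598} = \frac{-1 + \frac{18880271}{18283041}}{-2656} = \frac{597230}{18283041} \left(- \frac{1}{2656}\right) = - \frac{298615}{24279878448}$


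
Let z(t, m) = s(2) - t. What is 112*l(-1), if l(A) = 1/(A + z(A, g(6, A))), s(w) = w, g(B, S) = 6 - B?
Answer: 56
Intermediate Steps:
z(t, m) = 2 - t
l(A) = ½ (l(A) = 1/(A + (2 - A)) = 1/2 = ½)
112*l(-1) = 112*(½) = 56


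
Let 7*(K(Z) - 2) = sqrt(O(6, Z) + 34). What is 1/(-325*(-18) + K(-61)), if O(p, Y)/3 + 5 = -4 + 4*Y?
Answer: 286748/1678050021 - 35*I*sqrt(29)/1678050021 ≈ 0.00017088 - 1.1232e-7*I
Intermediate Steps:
O(p, Y) = -27 + 12*Y (O(p, Y) = -15 + 3*(-4 + 4*Y) = -15 + (-12 + 12*Y) = -27 + 12*Y)
K(Z) = 2 + sqrt(7 + 12*Z)/7 (K(Z) = 2 + sqrt((-27 + 12*Z) + 34)/7 = 2 + sqrt(7 + 12*Z)/7)
1/(-325*(-18) + K(-61)) = 1/(-325*(-18) + (2 + sqrt(7 + 12*(-61))/7)) = 1/(5850 + (2 + sqrt(7 - 732)/7)) = 1/(5850 + (2 + sqrt(-725)/7)) = 1/(5850 + (2 + (5*I*sqrt(29))/7)) = 1/(5850 + (2 + 5*I*sqrt(29)/7)) = 1/(5852 + 5*I*sqrt(29)/7)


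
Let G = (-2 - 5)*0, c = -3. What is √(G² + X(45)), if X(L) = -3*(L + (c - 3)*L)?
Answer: 15*√3 ≈ 25.981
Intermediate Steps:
G = 0 (G = -7*0 = 0)
X(L) = 15*L (X(L) = -3*(L + (-3 - 3)*L) = -3*(L - 6*L) = -(-15)*L = 15*L)
√(G² + X(45)) = √(0² + 15*45) = √(0 + 675) = √675 = 15*√3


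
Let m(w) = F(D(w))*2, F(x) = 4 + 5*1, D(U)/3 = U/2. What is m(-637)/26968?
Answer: 9/13484 ≈ 0.00066746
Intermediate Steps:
D(U) = 3*U/2 (D(U) = 3*(U/2) = 3*U/2)
F(x) = 9 (F(x) = 4 + 5 = 9)
m(w) = 18 (m(w) = 9*2 = 18)
m(-637)/26968 = 18/26968 = 18*(1/26968) = 9/13484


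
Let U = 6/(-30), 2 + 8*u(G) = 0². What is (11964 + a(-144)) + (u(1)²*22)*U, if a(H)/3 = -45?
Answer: 473149/40 ≈ 11829.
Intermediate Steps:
u(G) = -¼ (u(G) = -¼ + (⅛)*0² = -¼ + (⅛)*0 = -¼ + 0 = -¼)
a(H) = -135 (a(H) = 3*(-45) = -135)
U = -⅕ (U = 6*(-1/30) = -⅕ ≈ -0.20000)
(11964 + a(-144)) + (u(1)²*22)*U = (11964 - 135) + ((-¼)²*22)*(-⅕) = 11829 + ((1/16)*22)*(-⅕) = 11829 + (11/8)*(-⅕) = 11829 - 11/40 = 473149/40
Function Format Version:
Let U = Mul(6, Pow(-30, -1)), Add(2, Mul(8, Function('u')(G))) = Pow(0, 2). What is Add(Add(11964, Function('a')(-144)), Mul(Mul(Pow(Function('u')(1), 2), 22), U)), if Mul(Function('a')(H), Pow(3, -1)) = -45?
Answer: Rational(473149, 40) ≈ 11829.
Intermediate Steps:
Function('u')(G) = Rational(-1, 4) (Function('u')(G) = Add(Rational(-1, 4), Mul(Rational(1, 8), Pow(0, 2))) = Add(Rational(-1, 4), Mul(Rational(1, 8), 0)) = Add(Rational(-1, 4), 0) = Rational(-1, 4))
Function('a')(H) = -135 (Function('a')(H) = Mul(3, -45) = -135)
U = Rational(-1, 5) (U = Mul(6, Rational(-1, 30)) = Rational(-1, 5) ≈ -0.20000)
Add(Add(11964, Function('a')(-144)), Mul(Mul(Pow(Function('u')(1), 2), 22), U)) = Add(Add(11964, -135), Mul(Mul(Pow(Rational(-1, 4), 2), 22), Rational(-1, 5))) = Add(11829, Mul(Mul(Rational(1, 16), 22), Rational(-1, 5))) = Add(11829, Mul(Rational(11, 8), Rational(-1, 5))) = Add(11829, Rational(-11, 40)) = Rational(473149, 40)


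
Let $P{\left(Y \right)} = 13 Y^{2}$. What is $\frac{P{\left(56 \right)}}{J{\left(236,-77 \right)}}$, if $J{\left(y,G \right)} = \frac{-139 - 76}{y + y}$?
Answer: $- \frac{19242496}{215} \approx -89500.0$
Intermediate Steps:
$J{\left(y,G \right)} = - \frac{215}{2 y}$
$\frac{P{\left(56 \right)}}{J{\left(236,-77 \right)}} = \frac{13 \cdot 56^{2}}{\left(- \frac{215}{2}\right) \frac{1}{236}} = \frac{13 \cdot 3136}{\left(- \frac{215}{2}\right) \frac{1}{236}} = \frac{40768}{- \frac{215}{472}} = 40768 \left(- \frac{472}{215}\right) = - \frac{19242496}{215}$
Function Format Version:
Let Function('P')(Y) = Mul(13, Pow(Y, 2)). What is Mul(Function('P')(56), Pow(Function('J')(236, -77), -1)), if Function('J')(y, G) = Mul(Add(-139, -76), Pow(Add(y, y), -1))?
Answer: Rational(-19242496, 215) ≈ -89500.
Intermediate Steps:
Function('J')(y, G) = Mul(Rational(-215, 2), Pow(y, -1)) (Function('J')(y, G) = Mul(-215, Pow(Mul(2, y), -1)) = Mul(-215, Mul(Rational(1, 2), Pow(y, -1))) = Mul(Rational(-215, 2), Pow(y, -1)))
Mul(Function('P')(56), Pow(Function('J')(236, -77), -1)) = Mul(Mul(13, Pow(56, 2)), Pow(Mul(Rational(-215, 2), Pow(236, -1)), -1)) = Mul(Mul(13, 3136), Pow(Mul(Rational(-215, 2), Rational(1, 236)), -1)) = Mul(40768, Pow(Rational(-215, 472), -1)) = Mul(40768, Rational(-472, 215)) = Rational(-19242496, 215)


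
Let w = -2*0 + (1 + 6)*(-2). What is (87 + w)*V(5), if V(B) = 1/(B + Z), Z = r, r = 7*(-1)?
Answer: -73/2 ≈ -36.500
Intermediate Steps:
r = -7
Z = -7
V(B) = 1/(-7 + B) (V(B) = 1/(B - 7) = 1/(-7 + B))
w = -14 (w = 0 + 7*(-2) = 0 - 14 = -14)
(87 + w)*V(5) = (87 - 14)/(-7 + 5) = 73/(-2) = 73*(-½) = -73/2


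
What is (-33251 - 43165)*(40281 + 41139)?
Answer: -6221790720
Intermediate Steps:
(-33251 - 43165)*(40281 + 41139) = -76416*81420 = -6221790720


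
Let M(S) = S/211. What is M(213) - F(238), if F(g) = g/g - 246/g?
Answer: 26191/25109 ≈ 1.0431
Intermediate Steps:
F(g) = 1 - 246/g
M(S) = S/211 (M(S) = S*(1/211) = S/211)
M(213) - F(238) = (1/211)*213 - (-246 + 238)/238 = 213/211 - (-8)/238 = 213/211 - 1*(-4/119) = 213/211 + 4/119 = 26191/25109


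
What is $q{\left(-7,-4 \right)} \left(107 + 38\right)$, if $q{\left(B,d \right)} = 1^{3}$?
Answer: $145$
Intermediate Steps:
$q{\left(B,d \right)} = 1$
$q{\left(-7,-4 \right)} \left(107 + 38\right) = 1 \left(107 + 38\right) = 1 \cdot 145 = 145$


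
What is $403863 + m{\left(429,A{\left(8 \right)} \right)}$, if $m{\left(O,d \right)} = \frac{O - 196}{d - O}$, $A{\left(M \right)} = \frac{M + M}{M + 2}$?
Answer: $\frac{863054066}{2137} \approx 4.0386 \cdot 10^{5}$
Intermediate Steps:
$A{\left(M \right)} = \frac{2 M}{2 + M}$
$m{\left(O,d \right)} = \frac{-196 + O}{d - O}$
$403863 + m{\left(429,A{\left(8 \right)} \right)} = 403863 + \frac{196 - 429}{429 - 2 \cdot 8 \frac{1}{2 + 8}} = 403863 + \frac{196 - 429}{429 - 2 \cdot 8 \cdot \frac{1}{10}} = 403863 + \frac{1}{429 - 2 \cdot 8 \cdot \frac{1}{10}} \left(-233\right) = 403863 + \frac{1}{429 - \frac{8}{5}} \left(-233\right) = 403863 + \frac{1}{\frac{2137}{5}} \left(-233\right) = 403863 + \frac{5}{2137} \left(-233\right) = 403863 - \frac{1165}{2137} = \frac{863054066}{2137}$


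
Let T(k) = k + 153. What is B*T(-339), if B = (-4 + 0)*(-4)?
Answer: -2976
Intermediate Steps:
T(k) = 153 + k
B = 16 (B = -4*(-4) = 16)
B*T(-339) = 16*(153 - 339) = 16*(-186) = -2976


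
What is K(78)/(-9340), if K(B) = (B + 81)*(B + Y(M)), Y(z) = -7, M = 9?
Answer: -11289/9340 ≈ -1.2087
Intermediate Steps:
K(B) = (-7 + B)*(81 + B) (K(B) = (B + 81)*(B - 7) = (81 + B)*(-7 + B) = (-7 + B)*(81 + B))
K(78)/(-9340) = (-567 + 78² + 74*78)/(-9340) = (-567 + 6084 + 5772)*(-1/9340) = 11289*(-1/9340) = -11289/9340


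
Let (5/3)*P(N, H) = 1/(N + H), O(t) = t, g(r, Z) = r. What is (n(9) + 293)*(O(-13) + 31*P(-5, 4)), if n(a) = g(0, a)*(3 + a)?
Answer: -46294/5 ≈ -9258.8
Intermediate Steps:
P(N, H) = 3/(5*(H + N)) (P(N, H) = 3/(5*(N + H)) = 3/(5*(H + N)))
n(a) = 0 (n(a) = 0*(3 + a) = 0)
(n(9) + 293)*(O(-13) + 31*P(-5, 4)) = (0 + 293)*(-13 + 31*(3/(5*(4 - 5)))) = 293*(-13 + 31*((⅗)/(-1))) = 293*(-13 + 31*((⅗)*(-1))) = 293*(-13 + 31*(-⅗)) = 293*(-13 - 93/5) = 293*(-158/5) = -46294/5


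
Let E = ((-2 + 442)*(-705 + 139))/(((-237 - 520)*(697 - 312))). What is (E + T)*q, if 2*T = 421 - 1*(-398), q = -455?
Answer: -282680905/1514 ≈ -1.8671e+5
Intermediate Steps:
T = 819/2 (T = (421 - 1*(-398))/2 = (421 + 398)/2 = (½)*819 = 819/2 ≈ 409.50)
E = 4528/5299 (E = (440*(-566))/((-757*385)) = -249040/(-291445) = -249040*(-1/291445) = 4528/5299 ≈ 0.85450)
(E + T)*q = (4528/5299 + 819/2)*(-455) = (4348937/10598)*(-455) = -282680905/1514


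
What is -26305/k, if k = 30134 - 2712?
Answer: -26305/27422 ≈ -0.95927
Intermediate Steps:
k = 27422
-26305/k = -26305/27422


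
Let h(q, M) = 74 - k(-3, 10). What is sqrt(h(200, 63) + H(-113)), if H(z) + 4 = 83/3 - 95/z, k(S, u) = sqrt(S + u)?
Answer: sqrt(11320566 - 114921*sqrt(7))/339 ≈ 9.7909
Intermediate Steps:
h(q, M) = 74 - sqrt(7) (h(q, M) = 74 - sqrt(-3 + 10) = 74 - sqrt(7))
H(z) = 71/3 - 95/z (H(z) = -4 + (83/3 - 95/z) = 71/3 - 95/z)
sqrt(h(200, 63) + H(-113)) = sqrt((74 - sqrt(7)) + (71/3 - 95/(-113))) = sqrt((74 - sqrt(7)) + (71/3 - 95*(-1/113))) = sqrt((74 - sqrt(7)) + (71/3 + 95/113)) = sqrt((74 - sqrt(7)) + 8308/339) = sqrt(33394/339 - sqrt(7))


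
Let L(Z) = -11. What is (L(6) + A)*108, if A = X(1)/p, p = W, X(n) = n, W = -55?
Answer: -65448/55 ≈ -1190.0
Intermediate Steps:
p = -55
A = -1/55 (A = 1/(-55) = 1*(-1/55) = -1/55 ≈ -0.018182)
(L(6) + A)*108 = (-11 - 1/55)*108 = -606/55*108 = -65448/55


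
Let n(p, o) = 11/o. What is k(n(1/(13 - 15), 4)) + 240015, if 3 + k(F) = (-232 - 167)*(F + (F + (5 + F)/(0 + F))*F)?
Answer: 3724881/16 ≈ 2.3281e+5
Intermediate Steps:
k(F) = -3 - 399*F - 399*F*(F + (5 + F)/F) (k(F) = -3 + (-232 - 167)*(F + (F + (5 + F)/(0 + F))*F) = -3 - 399*(F + (F + (5 + F)/F)*F) = -3 - 399*(F + F*(F + (5 + F)/F)) = -3 + (-399*F - 399*F*(F + (5 + F)/F)) = -3 - 399*F - 399*F*(F + (5 + F)/F))
k(n(1/(13 - 15), 4)) + 240015 = (-1998 - 8778/4 - 399*(11/4)²) + 240015 = (-1998 - 8778/4 - 399*(11*(¼))²) + 240015 = (-1998 - 798*11/4 - 399*(11/4)²) + 240015 = (-1998 - 4389/2 - 399*121/16) + 240015 = (-1998 - 4389/2 - 48279/16) + 240015 = -115359/16 + 240015 = 3724881/16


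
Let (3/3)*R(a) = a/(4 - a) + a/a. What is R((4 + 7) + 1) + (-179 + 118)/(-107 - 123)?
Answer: -27/115 ≈ -0.23478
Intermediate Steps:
R(a) = 1 + a/(4 - a) (R(a) = a/(4 - a) + a/a = a/(4 - a) + 1 = 1 + a/(4 - a))
R((4 + 7) + 1) + (-179 + 118)/(-107 - 123) = -4/(-4 + ((4 + 7) + 1)) + (-179 + 118)/(-107 - 123) = -4/(-4 + (11 + 1)) - 61/(-230) = -4/(-4 + 12) - 61*(-1/230) = -4/8 + 61/230 = -4*1/8 + 61/230 = -1/2 + 61/230 = -27/115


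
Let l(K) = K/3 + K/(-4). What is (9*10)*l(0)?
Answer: 0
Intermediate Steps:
l(K) = K/12 (l(K) = K*(1/3) + K*(-1/4) = K/3 - K/4 = K/12)
(9*10)*l(0) = (9*10)*((1/12)*0) = 90*0 = 0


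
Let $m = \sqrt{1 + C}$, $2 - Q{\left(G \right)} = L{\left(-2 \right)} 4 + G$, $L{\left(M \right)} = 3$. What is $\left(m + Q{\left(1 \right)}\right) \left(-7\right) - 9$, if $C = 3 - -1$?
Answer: $68 - 7 \sqrt{5} \approx 52.348$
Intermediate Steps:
$C = 4$ ($C = 3 + 1 = 4$)
$Q{\left(G \right)} = -10 - G$ ($Q{\left(G \right)} = 2 - \left(3 \cdot 4 + G\right) = 2 - \left(12 + G\right) = -10 - G$)
$m = \sqrt{5}$ ($m = \sqrt{1 + 4} = \sqrt{5} \approx 2.2361$)
$\left(m + Q{\left(1 \right)}\right) \left(-7\right) - 9 = \left(\sqrt{5} - 11\right) \left(-7\right) - 9 = \left(-11 + \sqrt{5}\right) \left(-7\right) - 9 = \left(77 - 7 \sqrt{5}\right) - 9 = 68 - 7 \sqrt{5}$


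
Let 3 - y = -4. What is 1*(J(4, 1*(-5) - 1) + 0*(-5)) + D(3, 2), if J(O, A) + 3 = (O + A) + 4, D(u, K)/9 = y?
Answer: 62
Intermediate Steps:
y = 7 (y = 3 - 1*(-4) = 3 + 4 = 7)
D(u, K) = 63 (D(u, K) = 9*7 = 63)
J(O, A) = 1 + A + O (J(O, A) = -3 + ((O + A) + 4) = -3 + ((A + O) + 4) = -3 + (4 + A + O) = 1 + A + O)
1*(J(4, 1*(-5) - 1) + 0*(-5)) + D(3, 2) = 1*((1 + (1*(-5) - 1) + 4) + 0*(-5)) + 63 = 1*((1 + (-5 - 1) + 4) + 0) + 63 = 1*((1 - 6 + 4) + 0) + 63 = 1*(-1 + 0) + 63 = 1*(-1) + 63 = -1 + 63 = 62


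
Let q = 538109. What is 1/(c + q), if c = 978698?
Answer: 1/1516807 ≈ 6.5928e-7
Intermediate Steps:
1/(c + q) = 1/(978698 + 538109) = 1/1516807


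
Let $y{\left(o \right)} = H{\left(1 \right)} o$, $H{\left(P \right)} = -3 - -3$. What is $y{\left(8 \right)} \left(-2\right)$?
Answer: $0$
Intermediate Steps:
$H{\left(P \right)} = 0$ ($H{\left(P \right)} = -3 + 3 = 0$)
$y{\left(o \right)} = 0$ ($y{\left(o \right)} = 0 o = 0$)
$y{\left(8 \right)} \left(-2\right) = 0 \left(-2\right) = 0$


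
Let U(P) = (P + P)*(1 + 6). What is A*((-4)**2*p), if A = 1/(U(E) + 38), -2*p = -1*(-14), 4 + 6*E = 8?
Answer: -168/71 ≈ -2.3662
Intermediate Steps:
E = 2/3 (E = -2/3 + (1/6)*8 = -2/3 + 4/3 = 2/3 ≈ 0.66667)
p = -7 (p = -(-1)*(-14)/2 = -1/2*14 = -7)
U(P) = 14*P (U(P) = (2*P)*7 = 14*P)
A = 3/142 (A = 1/(14*(2/3) + 38) = 1/(28/3 + 38) = 1/(142/3) = 3/142 ≈ 0.021127)
A*((-4)**2*p) = 3*((-4)**2*(-7))/142 = 3*(16*(-7))/142 = (3/142)*(-112) = -168/71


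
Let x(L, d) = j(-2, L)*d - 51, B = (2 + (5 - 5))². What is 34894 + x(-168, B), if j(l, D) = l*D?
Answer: 36187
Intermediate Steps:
j(l, D) = D*l
B = 4 (B = (2 + 0)² = 2² = 4)
x(L, d) = -51 - 2*L*d (x(L, d) = (L*(-2))*d - 51 = (-2*L)*d - 51 = -2*L*d - 51 = -51 - 2*L*d)
34894 + x(-168, B) = 34894 + (-51 - 2*(-168)*4) = 34894 + (-51 + 1344) = 34894 + 1293 = 36187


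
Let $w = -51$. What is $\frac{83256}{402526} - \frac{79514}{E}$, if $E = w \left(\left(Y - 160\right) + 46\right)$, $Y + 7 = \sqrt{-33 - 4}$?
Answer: $\frac{2 \left(- 463127641 i + 62442 \sqrt{37}\right)}{603789 \left(\sqrt{37} + 121 i\right)} \approx -12.646 - 0.64611 i$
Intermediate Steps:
$Y = -7 + i \sqrt{37}$ ($Y = -7 + \sqrt{-33 - 4} = -7 + \sqrt{-37} = -7 + i \sqrt{37} \approx -7.0 + 6.0828 i$)
$E = 6171 - 51 i \sqrt{37}$ ($E = - 51 \left(\left(\left(-7 + i \sqrt{37}\right) - 160\right) + 46\right) = - 51 \left(\left(-167 + i \sqrt{37}\right) + 46\right) = - 51 \left(-121 + i \sqrt{37}\right) = 6171 - 51 i \sqrt{37} \approx 6171.0 - 310.22 i$)
$\frac{83256}{402526} - \frac{79514}{E} = \frac{83256}{402526} - \frac{79514}{6171 - 51 i \sqrt{37}} = 83256 \cdot \frac{1}{402526} - \frac{79514}{6171 - 51 i \sqrt{37}} = \frac{41628}{201263} - \frac{79514}{6171 - 51 i \sqrt{37}}$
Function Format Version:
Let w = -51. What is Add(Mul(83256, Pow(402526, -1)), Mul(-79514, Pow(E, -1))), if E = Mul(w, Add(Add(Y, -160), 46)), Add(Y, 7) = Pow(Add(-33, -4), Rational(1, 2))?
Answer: Mul(Rational(2, 603789), Pow(Add(Pow(37, Rational(1, 2)), Mul(121, I)), -1), Add(Mul(-463127641, I), Mul(62442, Pow(37, Rational(1, 2))))) ≈ Add(-12.646, Mul(-0.64611, I))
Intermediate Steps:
Y = Add(-7, Mul(I, Pow(37, Rational(1, 2)))) (Y = Add(-7, Pow(Add(-33, -4), Rational(1, 2))) = Add(-7, Pow(-37, Rational(1, 2))) = Add(-7, Mul(I, Pow(37, Rational(1, 2)))) ≈ Add(-7.0000, Mul(6.0828, I)))
E = Add(6171, Mul(-51, I, Pow(37, Rational(1, 2)))) (E = Mul(-51, Add(Add(Add(-7, Mul(I, Pow(37, Rational(1, 2)))), -160), 46)) = Mul(-51, Add(Add(-167, Mul(I, Pow(37, Rational(1, 2)))), 46)) = Mul(-51, Add(-121, Mul(I, Pow(37, Rational(1, 2))))) = Add(6171, Mul(-51, I, Pow(37, Rational(1, 2)))) ≈ Add(6171.0, Mul(-310.22, I)))
Add(Mul(83256, Pow(402526, -1)), Mul(-79514, Pow(E, -1))) = Add(Mul(83256, Pow(402526, -1)), Mul(-79514, Pow(Add(6171, Mul(-51, I, Pow(37, Rational(1, 2)))), -1))) = Add(Mul(83256, Rational(1, 402526)), Mul(-79514, Pow(Add(6171, Mul(-51, I, Pow(37, Rational(1, 2)))), -1))) = Add(Rational(41628, 201263), Mul(-79514, Pow(Add(6171, Mul(-51, I, Pow(37, Rational(1, 2)))), -1)))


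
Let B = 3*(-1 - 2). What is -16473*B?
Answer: 148257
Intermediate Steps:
B = -9 (B = 3*(-3) = -9)
-16473*B = -16473*(-9) = 148257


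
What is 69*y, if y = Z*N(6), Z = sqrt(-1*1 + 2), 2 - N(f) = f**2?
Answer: -2346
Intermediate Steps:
N(f) = 2 - f**2
Z = 1 (Z = sqrt(-1 + 2) = sqrt(1) = 1)
y = -34 (y = 1*(2 - 1*6**2) = 1*(2 - 1*36) = 1*(2 - 36) = 1*(-34) = -34)
69*y = 69*(-34) = -2346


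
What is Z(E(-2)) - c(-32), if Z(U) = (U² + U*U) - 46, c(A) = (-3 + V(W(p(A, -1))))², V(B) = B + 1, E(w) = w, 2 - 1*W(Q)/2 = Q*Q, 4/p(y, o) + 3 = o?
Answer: -38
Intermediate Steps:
p(y, o) = 4/(-3 + o)
W(Q) = 4 - 2*Q² (W(Q) = 4 - 2*Q*Q = 4 - 2*Q²)
V(B) = 1 + B
c(A) = 0 (c(A) = (-3 + (1 + (4 - 2*16/(-3 - 1)²)))² = (-3 + (1 + (4 - 2*1²)))² = (-3 + (1 + (4 - 2*(-1)²)))² = (-3 + (1 + (4 - 2*1)))² = (-3 + (1 + (4 - 2)))² = (-3 + (1 + 2))² = (-3 + 3)² = 0² = 0)
Z(U) = -46 + 2*U² (Z(U) = (U² + U²) - 46 = 2*U² - 46 = -46 + 2*U²)
Z(E(-2)) - c(-32) = (-46 + 2*(-2)²) - 1*0 = (-46 + 2*4) + 0 = (-46 + 8) + 0 = -38 + 0 = -38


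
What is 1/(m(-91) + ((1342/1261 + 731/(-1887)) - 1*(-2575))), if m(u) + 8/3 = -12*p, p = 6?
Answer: 46657/116689632 ≈ 0.00039984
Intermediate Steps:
m(u) = -224/3 (m(u) = -8/3 - 12*6 = -8/3 - 72 = -224/3)
1/(m(-91) + ((1342/1261 + 731/(-1887)) - 1*(-2575))) = 1/(-224/3 + ((1342/1261 + 731/(-1887)) - 1*(-2575))) = 1/(-224/3 + ((1342*(1/1261) + 731*(-1/1887)) + 2575)) = 1/(-224/3 + ((1342/1261 - 43/111) + 2575)) = 1/(-224/3 + (94739/139971 + 2575)) = 1/(-224/3 + 360520064/139971) = 1/(116689632/46657) = 46657/116689632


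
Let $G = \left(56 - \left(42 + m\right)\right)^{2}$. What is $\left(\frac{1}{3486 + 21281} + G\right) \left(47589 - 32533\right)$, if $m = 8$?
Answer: $\frac{13424125328}{24767} \approx 5.4202 \cdot 10^{5}$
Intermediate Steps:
$G = 36$ ($G = \left(56 - 50\right)^{2} = 6^{2} = 36$)
$\left(\frac{1}{3486 + 21281} + G\right) \left(47589 - 32533\right) = \left(\frac{1}{3486 + 21281} + 36\right) \left(47589 - 32533\right) = \left(\frac{1}{24767} + 36\right) 15056 = \frac{891613}{24767} \cdot 15056 = \frac{13424125328}{24767}$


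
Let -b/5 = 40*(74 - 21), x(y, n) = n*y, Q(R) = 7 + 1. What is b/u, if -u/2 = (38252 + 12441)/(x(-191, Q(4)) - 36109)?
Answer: -199476100/50693 ≈ -3935.0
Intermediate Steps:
Q(R) = 8
u = 101386/37637 (u = -2*(38252 + 12441)/(8*(-191) - 36109) = -101386/(-1528 - 36109) = -101386/(-37637) = -101386*(-1)/37637 = -2*(-50693/37637) = 101386/37637 ≈ 2.6938)
b = -10600 (b = -200*(74 - 21) = -200*53 = -5*2120 = -10600)
b/u = -10600/101386/37637 = -10600*37637/101386 = -199476100/50693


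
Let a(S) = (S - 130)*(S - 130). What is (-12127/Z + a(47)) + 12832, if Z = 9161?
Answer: 180651954/9161 ≈ 19720.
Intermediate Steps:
a(S) = (-130 + S)² (a(S) = (-130 + S)*(-130 + S) = (-130 + S)²)
(-12127/Z + a(47)) + 12832 = (-12127/9161 + (-130 + 47)²) + 12832 = (-12127*1/9161 + (-83)²) + 12832 = (-12127/9161 + 6889) + 12832 = 63098002/9161 + 12832 = 180651954/9161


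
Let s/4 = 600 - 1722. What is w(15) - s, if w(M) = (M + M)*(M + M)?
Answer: 5388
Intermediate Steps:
w(M) = 4*M² (w(M) = (2*M)*(2*M) = 4*M²)
s = -4488 (s = 4*(600 - 1722) = 4*(-1122) = -4488)
w(15) - s = 4*15² - 1*(-4488) = 4*225 + 4488 = 900 + 4488 = 5388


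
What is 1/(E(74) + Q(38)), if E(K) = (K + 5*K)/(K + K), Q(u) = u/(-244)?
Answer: 122/347 ≈ 0.35158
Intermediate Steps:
Q(u) = -u/244 (Q(u) = u*(-1/244) = -u/244)
E(K) = 3 (E(K) = (6*K)/((2*K)) = (6*K)*(1/(2*K)) = 3)
1/(E(74) + Q(38)) = 1/(3 - 1/244*38) = 1/(3 - 19/122) = 1/(347/122) = 122/347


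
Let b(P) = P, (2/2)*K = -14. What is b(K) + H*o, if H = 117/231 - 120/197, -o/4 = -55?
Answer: -50446/1379 ≈ -36.582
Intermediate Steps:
K = -14
o = 220 (o = -4*(-55) = 220)
H = -1557/15169 (H = 117*(1/231) - 120*1/197 = 39/77 - 120/197 = -1557/15169 ≈ -0.10264)
b(K) + H*o = -14 - 1557/15169*220 = -14 - 31140/1379 = -50446/1379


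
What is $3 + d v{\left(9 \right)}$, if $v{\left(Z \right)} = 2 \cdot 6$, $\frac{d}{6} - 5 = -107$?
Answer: $-7341$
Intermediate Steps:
$d = -612$ ($d = 30 + 6 \left(-107\right) = 30 - 642 = -612$)
$v{\left(Z \right)} = 12$
$3 + d v{\left(9 \right)} = 3 - 7344 = -7341$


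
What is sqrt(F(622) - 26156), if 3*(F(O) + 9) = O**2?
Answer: sqrt(925167)/3 ≈ 320.62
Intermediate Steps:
F(O) = -9 + O**2/3
sqrt(F(622) - 26156) = sqrt((-9 + (1/3)*622**2) - 26156) = sqrt((-9 + (1/3)*386884) - 26156) = sqrt((-9 + 386884/3) - 26156) = sqrt(386857/3 - 26156) = sqrt(308389/3) = sqrt(925167)/3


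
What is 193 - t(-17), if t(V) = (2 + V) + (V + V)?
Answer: 242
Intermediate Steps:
t(V) = 2 + 3*V (t(V) = (2 + V) + 2*V = 2 + 3*V)
193 - t(-17) = 193 - (2 + 3*(-17)) = 193 - (2 - 51) = 193 - 1*(-49) = 193 + 49 = 242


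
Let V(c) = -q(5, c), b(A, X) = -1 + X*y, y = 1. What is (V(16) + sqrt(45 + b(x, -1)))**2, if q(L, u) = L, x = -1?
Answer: (5 - sqrt(43))**2 ≈ 2.4256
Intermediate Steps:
b(A, X) = -1 + X (b(A, X) = -1 + X*1 = -1 + X)
V(c) = -5 (V(c) = -1*5 = -5)
(V(16) + sqrt(45 + b(x, -1)))**2 = (-5 + sqrt(45 + (-1 - 1)))**2 = (-5 + sqrt(45 - 2))**2 = (-5 + sqrt(43))**2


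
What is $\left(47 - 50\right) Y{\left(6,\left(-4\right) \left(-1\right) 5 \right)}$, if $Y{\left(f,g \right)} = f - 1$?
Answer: $-15$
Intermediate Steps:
$Y{\left(f,g \right)} = -1 + f$
$\left(47 - 50\right) Y{\left(6,\left(-4\right) \left(-1\right) 5 \right)} = \left(47 - 50\right) \left(-1 + 6\right) = \left(-3\right) 5 = -15$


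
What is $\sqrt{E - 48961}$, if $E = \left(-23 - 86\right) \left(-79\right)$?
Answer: $5 i \sqrt{1614} \approx 200.87 i$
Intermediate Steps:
$E = 8611$ ($E = \left(-109\right) \left(-79\right) = 8611$)
$\sqrt{E - 48961} = \sqrt{8611 - 48961} = \sqrt{-40350} = 5 i \sqrt{1614}$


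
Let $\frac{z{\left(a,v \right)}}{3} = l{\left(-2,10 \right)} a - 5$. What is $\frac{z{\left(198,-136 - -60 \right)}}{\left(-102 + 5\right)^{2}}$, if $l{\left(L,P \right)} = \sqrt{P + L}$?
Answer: $- \frac{15}{9409} + \frac{1188 \sqrt{2}}{9409} \approx 0.17697$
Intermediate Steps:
$l{\left(L,P \right)} = \sqrt{L + P}$
$z{\left(a,v \right)} = -15 + 6 a \sqrt{2}$ ($z{\left(a,v \right)} = 3 \left(\sqrt{-2 + 10} a - 5\right) = 3 \left(\sqrt{8} a - 5\right) = 3 \left(2 \sqrt{2} a - 5\right) = 3 \left(2 a \sqrt{2} - 5\right) = 3 \left(-5 + 2 a \sqrt{2}\right) = -15 + 6 a \sqrt{2}$)
$\frac{z{\left(198,-136 - -60 \right)}}{\left(-102 + 5\right)^{2}} = \frac{-15 + 6 \cdot 198 \sqrt{2}}{\left(-102 + 5\right)^{2}} = \frac{-15 + 1188 \sqrt{2}}{\left(-97\right)^{2}} = \frac{-15 + 1188 \sqrt{2}}{9409} = \left(-15 + 1188 \sqrt{2}\right) \frac{1}{9409} = - \frac{15}{9409} + \frac{1188 \sqrt{2}}{9409}$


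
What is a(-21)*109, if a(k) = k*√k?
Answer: -2289*I*√21 ≈ -10490.0*I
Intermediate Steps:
a(k) = k^(3/2)
a(-21)*109 = (-21)^(3/2)*109 = -21*I*√21*109 = -2289*I*√21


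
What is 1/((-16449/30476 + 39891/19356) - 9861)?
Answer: -24578894/242335084931 ≈ -0.00010143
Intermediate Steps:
1/((-16449/30476 + 39891/19356) - 9861) = 1/((-16449*1/30476 + 39891*(1/19356)) - 9861) = 1/((-16449/30476 + 13297/6452) - 9861) = 1/(37388803/24578894 - 9861) = 1/(-242335084931/24578894) = -24578894/242335084931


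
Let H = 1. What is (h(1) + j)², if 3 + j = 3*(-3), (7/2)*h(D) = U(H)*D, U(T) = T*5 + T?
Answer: 5184/49 ≈ 105.80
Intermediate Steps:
U(T) = 6*T (U(T) = 5*T + T = 6*T)
h(D) = 12*D/7 (h(D) = 2*((6*1)*D)/7 = 2*(6*D)/7 = 12*D/7)
j = -12 (j = -3 + 3*(-3) = -3 - 9 = -12)
(h(1) + j)² = ((12/7)*1 - 12)² = (12/7 - 12)² = (-72/7)² = 5184/49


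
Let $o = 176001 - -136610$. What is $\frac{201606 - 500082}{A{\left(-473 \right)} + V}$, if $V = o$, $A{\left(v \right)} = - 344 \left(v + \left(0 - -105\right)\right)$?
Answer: $- \frac{99492}{146401} \approx -0.67959$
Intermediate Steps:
$A{\left(v \right)} = -36120 - 344 v$ ($A{\left(v \right)} = - 344 \left(v + \left(0 + 105\right)\right) = - 344 \left(v + 105\right) = - 344 \left(105 + v\right) = -36120 - 344 v$)
$o = 312611$ ($o = 176001 + 136610 = 312611$)
$V = 312611$
$\frac{201606 - 500082}{A{\left(-473 \right)} + V} = \frac{201606 - 500082}{\left(-36120 - -162712\right) + 312611} = - \frac{298476}{\left(-36120 + 162712\right) + 312611} = - \frac{298476}{126592 + 312611} = - \frac{298476}{439203} = \left(-298476\right) \frac{1}{439203} = - \frac{99492}{146401}$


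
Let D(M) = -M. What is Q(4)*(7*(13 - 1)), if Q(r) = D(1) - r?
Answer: -420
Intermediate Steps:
Q(r) = -1 - r (Q(r) = -1*1 - r = -1 - r)
Q(4)*(7*(13 - 1)) = (-1 - 1*4)*(7*(13 - 1)) = (-1 - 4)*(7*12) = -5*84 = -420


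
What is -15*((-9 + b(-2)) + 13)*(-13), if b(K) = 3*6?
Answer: 4290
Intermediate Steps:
b(K) = 18
-15*((-9 + b(-2)) + 13)*(-13) = -15*((-9 + 18) + 13)*(-13) = -15*(9 + 13)*(-13) = -15*22*(-13) = -330*(-13) = 4290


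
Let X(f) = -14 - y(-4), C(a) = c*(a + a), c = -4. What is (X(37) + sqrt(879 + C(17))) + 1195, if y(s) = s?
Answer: 1185 + sqrt(743) ≈ 1212.3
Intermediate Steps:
C(a) = -8*a (C(a) = -4*(a + a) = -8*a)
X(f) = -10 (X(f) = -14 - 1*(-4) = -14 + 4 = -10)
(X(37) + sqrt(879 + C(17))) + 1195 = (-10 + sqrt(879 - 8*17)) + 1195 = (-10 + sqrt(879 - 136)) + 1195 = (-10 + sqrt(743)) + 1195 = 1185 + sqrt(743)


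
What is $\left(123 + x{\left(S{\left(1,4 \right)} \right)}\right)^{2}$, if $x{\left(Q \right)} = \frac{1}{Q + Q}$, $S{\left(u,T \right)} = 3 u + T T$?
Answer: $\frac{21855625}{1444} \approx 15135.0$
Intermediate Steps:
$S{\left(u,T \right)} = T^{2} + 3 u$ ($S{\left(u,T \right)} = 3 u + T^{2} = T^{2} + 3 u$)
$x{\left(Q \right)} = \frac{1}{2 Q}$
$\left(123 + x{\left(S{\left(1,4 \right)} \right)}\right)^{2} = \left(123 + \frac{1}{2 \left(4^{2} + 3 \cdot 1\right)}\right)^{2} = \left(123 + \frac{1}{2 \left(16 + 3\right)}\right)^{2} = \left(123 + \frac{1}{2 \cdot 19}\right)^{2} = \left(123 + \frac{1}{2} \cdot \frac{1}{19}\right)^{2} = \left(123 + \frac{1}{38}\right)^{2} = \left(\frac{4675}{38}\right)^{2} = \frac{21855625}{1444}$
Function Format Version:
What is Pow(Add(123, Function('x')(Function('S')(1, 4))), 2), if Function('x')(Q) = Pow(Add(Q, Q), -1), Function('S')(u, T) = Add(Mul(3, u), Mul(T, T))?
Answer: Rational(21855625, 1444) ≈ 15135.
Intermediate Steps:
Function('S')(u, T) = Add(Pow(T, 2), Mul(3, u)) (Function('S')(u, T) = Add(Mul(3, u), Pow(T, 2)) = Add(Pow(T, 2), Mul(3, u)))
Function('x')(Q) = Mul(Rational(1, 2), Pow(Q, -1)) (Function('x')(Q) = Pow(Mul(2, Q), -1) = Mul(Rational(1, 2), Pow(Q, -1)))
Pow(Add(123, Function('x')(Function('S')(1, 4))), 2) = Pow(Add(123, Mul(Rational(1, 2), Pow(Add(Pow(4, 2), Mul(3, 1)), -1))), 2) = Pow(Add(123, Mul(Rational(1, 2), Pow(Add(16, 3), -1))), 2) = Pow(Add(123, Mul(Rational(1, 2), Pow(19, -1))), 2) = Pow(Add(123, Mul(Rational(1, 2), Rational(1, 19))), 2) = Pow(Add(123, Rational(1, 38)), 2) = Pow(Rational(4675, 38), 2) = Rational(21855625, 1444)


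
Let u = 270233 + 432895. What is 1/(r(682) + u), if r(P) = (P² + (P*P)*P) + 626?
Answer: 1/318383446 ≈ 3.1409e-9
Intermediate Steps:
r(P) = 626 + P² + P³ (r(P) = (P² + P²*P) + 626 = (P² + P³) + 626 = 626 + P² + P³)
u = 703128
1/(r(682) + u) = 1/((626 + 682² + 682³) + 703128) = 1/((626 + 465124 + 317214568) + 703128) = 1/(317680318 + 703128) = 1/318383446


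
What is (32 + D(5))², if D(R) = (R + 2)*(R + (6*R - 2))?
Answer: 69169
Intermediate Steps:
D(R) = (-2 + 7*R)*(2 + R) (D(R) = (2 + R)*(R + (-2 + 6*R)) = (2 + R)*(-2 + 7*R) = (-2 + 7*R)*(2 + R))
(32 + D(5))² = (32 + (-4 + 7*5² + 12*5))² = (32 + (-4 + 7*25 + 60))² = (32 + (-4 + 175 + 60))² = (32 + 231)² = 263² = 69169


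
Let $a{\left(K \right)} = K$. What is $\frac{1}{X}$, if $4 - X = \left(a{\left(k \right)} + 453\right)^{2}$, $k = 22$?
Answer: $- \frac{1}{225621} \approx -4.4322 \cdot 10^{-6}$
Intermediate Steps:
$X = -225621$ ($X = 4 - \left(22 + 453\right)^{2} = 4 - 475^{2} = 4 - 225625 = -225621$)
$\frac{1}{X} = \frac{1}{-225621} = - \frac{1}{225621}$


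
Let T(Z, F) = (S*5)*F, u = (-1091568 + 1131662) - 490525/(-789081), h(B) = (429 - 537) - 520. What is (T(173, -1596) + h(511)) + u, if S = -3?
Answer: 50032960411/789081 ≈ 63407.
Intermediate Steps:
h(B) = -628 (h(B) = -108 - 520 = -628)
u = 31637904139/789081 (u = 40094 - 490525*(-1/789081) = 40094 + 490525/789081 = 31637904139/789081 ≈ 40095.)
T(Z, F) = -15*F (T(Z, F) = (-3*5)*F = -15*F)
(T(173, -1596) + h(511)) + u = (-15*(-1596) - 628) + 31637904139/789081 = (23940 - 628) + 31637904139/789081 = 23312 + 31637904139/789081 = 50032960411/789081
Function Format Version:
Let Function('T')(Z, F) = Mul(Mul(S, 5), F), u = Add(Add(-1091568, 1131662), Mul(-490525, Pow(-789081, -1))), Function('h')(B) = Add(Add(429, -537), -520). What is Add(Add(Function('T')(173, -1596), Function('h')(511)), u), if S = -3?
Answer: Rational(50032960411, 789081) ≈ 63407.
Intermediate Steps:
Function('h')(B) = -628 (Function('h')(B) = Add(-108, -520) = -628)
u = Rational(31637904139, 789081) (u = Add(40094, Mul(-490525, Rational(-1, 789081))) = Add(40094, Rational(490525, 789081)) = Rational(31637904139, 789081) ≈ 40095.)
Function('T')(Z, F) = Mul(-15, F) (Function('T')(Z, F) = Mul(Mul(-3, 5), F) = Mul(-15, F))
Add(Add(Function('T')(173, -1596), Function('h')(511)), u) = Add(Add(Mul(-15, -1596), -628), Rational(31637904139, 789081)) = Add(Add(23940, -628), Rational(31637904139, 789081)) = Add(23312, Rational(31637904139, 789081)) = Rational(50032960411, 789081)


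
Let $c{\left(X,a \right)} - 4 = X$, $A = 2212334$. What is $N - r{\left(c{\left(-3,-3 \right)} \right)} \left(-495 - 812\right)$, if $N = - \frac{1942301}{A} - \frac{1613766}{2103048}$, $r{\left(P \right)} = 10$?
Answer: $\frac{5066867491864579}{387720382836} \approx 13068.0$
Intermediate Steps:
$c{\left(X,a \right)} = 4 + X$
$N = - \frac{637911801941}{387720382836}$ ($N = - \frac{1942301}{2212334} - \frac{1613766}{2103048} = \left(-1942301\right) \frac{1}{2212334} - \frac{268961}{350508} = - \frac{1942301}{2212334} - \frac{268961}{350508} = - \frac{637911801941}{387720382836} \approx -1.6453$)
$N - r{\left(c{\left(-3,-3 \right)} \right)} \left(-495 - 812\right) = - \frac{637911801941}{387720382836} - 10 \left(-495 - 812\right) = - \frac{637911801941}{387720382836} - 10 \left(-1307\right) = - \frac{637911801941}{387720382836} - -13070 = - \frac{637911801941}{387720382836} + 13070 = \frac{5066867491864579}{387720382836}$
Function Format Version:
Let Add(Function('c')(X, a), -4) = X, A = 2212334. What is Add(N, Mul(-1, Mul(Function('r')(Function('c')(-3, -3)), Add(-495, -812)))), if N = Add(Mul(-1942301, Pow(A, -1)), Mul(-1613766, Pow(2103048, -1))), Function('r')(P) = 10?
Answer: Rational(5066867491864579, 387720382836) ≈ 13068.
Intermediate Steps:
Function('c')(X, a) = Add(4, X)
N = Rational(-637911801941, 387720382836) (N = Add(Mul(-1942301, Pow(2212334, -1)), Mul(-1613766, Pow(2103048, -1))) = Add(Mul(-1942301, Rational(1, 2212334)), Mul(-1613766, Rational(1, 2103048))) = Add(Rational(-1942301, 2212334), Rational(-268961, 350508)) = Rational(-637911801941, 387720382836) ≈ -1.6453)
Add(N, Mul(-1, Mul(Function('r')(Function('c')(-3, -3)), Add(-495, -812)))) = Add(Rational(-637911801941, 387720382836), Mul(-1, Mul(10, Add(-495, -812)))) = Add(Rational(-637911801941, 387720382836), Mul(-1, Mul(10, -1307))) = Add(Rational(-637911801941, 387720382836), Mul(-1, -13070)) = Add(Rational(-637911801941, 387720382836), 13070) = Rational(5066867491864579, 387720382836)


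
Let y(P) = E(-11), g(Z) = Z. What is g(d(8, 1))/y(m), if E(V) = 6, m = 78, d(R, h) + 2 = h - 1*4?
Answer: -5/6 ≈ -0.83333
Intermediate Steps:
d(R, h) = -6 + h (d(R, h) = -2 + (h - 1*4) = -2 + (h - 4) = -2 + (-4 + h) = -6 + h)
y(P) = 6
g(d(8, 1))/y(m) = (-6 + 1)/6 = -5*1/6 = -5/6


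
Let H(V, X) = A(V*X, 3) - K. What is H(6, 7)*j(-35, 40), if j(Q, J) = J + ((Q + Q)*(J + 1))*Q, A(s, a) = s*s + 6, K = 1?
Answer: 177766810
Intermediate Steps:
A(s, a) = 6 + s² (A(s, a) = s² + 6 = 6 + s²)
H(V, X) = 5 + V²*X² (H(V, X) = (6 + (V*X)²) - 1*1 = (6 + V²*X²) - 1 = 5 + V²*X²)
j(Q, J) = J + 2*Q²*(1 + J) (j(Q, J) = J + ((2*Q)*(1 + J))*Q = J + (2*Q*(1 + J))*Q = J + 2*Q²*(1 + J))
H(6, 7)*j(-35, 40) = (5 + 6²*7²)*(40 + 2*(-35)² + 2*40*(-35)²) = (5 + 36*49)*(40 + 2*1225 + 2*40*1225) = (5 + 1764)*(40 + 2450 + 98000) = 1769*100490 = 177766810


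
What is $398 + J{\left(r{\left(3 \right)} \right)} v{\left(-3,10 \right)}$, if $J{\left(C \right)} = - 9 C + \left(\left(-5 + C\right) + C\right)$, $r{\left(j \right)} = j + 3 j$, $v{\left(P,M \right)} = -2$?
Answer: $576$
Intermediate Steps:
$r{\left(j \right)} = 4 j$
$J{\left(C \right)} = -5 - 7 C$ ($J{\left(C \right)} = - 9 C + \left(-5 + 2 C\right) = -5 - 7 C$)
$398 + J{\left(r{\left(3 \right)} \right)} v{\left(-3,10 \right)} = 398 + \left(-5 - 7 \cdot 4 \cdot 3\right) \left(-2\right) = 398 + \left(-5 - 84\right) \left(-2\right) = 398 - -178 = 398 + 178 = 576$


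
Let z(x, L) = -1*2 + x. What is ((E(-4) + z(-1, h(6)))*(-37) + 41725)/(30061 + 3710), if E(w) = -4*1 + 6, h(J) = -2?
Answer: 41762/33771 ≈ 1.2366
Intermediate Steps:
z(x, L) = -2 + x
E(w) = 2 (E(w) = -4 + 6 = 2)
((E(-4) + z(-1, h(6)))*(-37) + 41725)/(30061 + 3710) = ((2 + (-2 - 1))*(-37) + 41725)/(30061 + 3710) = ((2 - 3)*(-37) + 41725)/33771 = (-1*(-37) + 41725)*(1/33771) = (37 + 41725)*(1/33771) = 41762*(1/33771) = 41762/33771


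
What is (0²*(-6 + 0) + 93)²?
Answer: 8649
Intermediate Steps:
(0²*(-6 + 0) + 93)² = (0*(-6) + 93)² = (0 + 93)² = 93² = 8649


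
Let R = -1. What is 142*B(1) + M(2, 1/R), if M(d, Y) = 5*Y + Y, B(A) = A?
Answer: 136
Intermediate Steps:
M(d, Y) = 6*Y
142*B(1) + M(2, 1/R) = 142*1 + 6/(-1) = 142 + 6*(-1) = 142 - 6 = 136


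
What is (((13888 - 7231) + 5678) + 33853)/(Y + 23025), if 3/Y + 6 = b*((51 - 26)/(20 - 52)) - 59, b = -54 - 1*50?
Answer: 333580/166293 ≈ 2.0060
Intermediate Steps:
b = -104 (b = -54 - 50 = -104)
Y = 12/65 (Y = 3/(-6 + (-104*(51 - 26)/(20 - 52) - 59)) = 3/(-6 + (-2600/(-32) - 59)) = 3/(-6 + (-2600*(-1)/32 - 59)) = 3/(-6 + (-104*(-25/32) - 59)) = 3/(-6 + (325/4 - 59)) = 3/(-6 + 89/4) = 3/(65/4) = 3*(4/65) = 12/65 ≈ 0.18462)
(((13888 - 7231) + 5678) + 33853)/(Y + 23025) = (((13888 - 7231) + 5678) + 33853)/(12/65 + 23025) = ((6657 + 5678) + 33853)/(1496637/65) = (12335 + 33853)*(65/1496637) = 46188*(65/1496637) = 333580/166293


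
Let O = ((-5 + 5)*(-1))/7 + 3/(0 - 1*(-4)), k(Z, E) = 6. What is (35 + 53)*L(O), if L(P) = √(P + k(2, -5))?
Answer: 132*√3 ≈ 228.63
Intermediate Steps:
O = ¾ (O = (0*(-1))*(⅐) + 3/(0 + 4) = 0*(⅐) + 3/4 = 0 + 3*(¼) = 0 + ¾ = ¾ ≈ 0.75000)
L(P) = √(6 + P) (L(P) = √(P + 6) = √(6 + P))
(35 + 53)*L(O) = (35 + 53)*√(6 + ¾) = 88*√(27/4) = 88*(3*√3/2) = 132*√3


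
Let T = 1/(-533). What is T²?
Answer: 1/284089 ≈ 3.5200e-6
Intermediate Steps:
T = -1/533 ≈ -0.0018762
T² = (-1/533)² = 1/284089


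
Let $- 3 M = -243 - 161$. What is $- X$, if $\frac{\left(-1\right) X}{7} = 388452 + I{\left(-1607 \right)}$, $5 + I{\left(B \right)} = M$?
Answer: $\frac{8160215}{3} \approx 2.7201 \cdot 10^{6}$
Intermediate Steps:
$M = \frac{404}{3}$ ($M = - \frac{-243 - 161}{3} = \left(- \frac{1}{3}\right) \left(-404\right) = \frac{404}{3} \approx 134.67$)
$I{\left(B \right)} = \frac{389}{3}$ ($I{\left(B \right)} = -5 + \frac{404}{3} = \frac{389}{3}$)
$X = - \frac{8160215}{3}$ ($X = - 7 \left(388452 + \frac{389}{3}\right) = \left(-7\right) \frac{1165745}{3} = - \frac{8160215}{3} \approx -2.7201 \cdot 10^{6}$)
$- X = \left(-1\right) \left(- \frac{8160215}{3}\right) = \frac{8160215}{3}$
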